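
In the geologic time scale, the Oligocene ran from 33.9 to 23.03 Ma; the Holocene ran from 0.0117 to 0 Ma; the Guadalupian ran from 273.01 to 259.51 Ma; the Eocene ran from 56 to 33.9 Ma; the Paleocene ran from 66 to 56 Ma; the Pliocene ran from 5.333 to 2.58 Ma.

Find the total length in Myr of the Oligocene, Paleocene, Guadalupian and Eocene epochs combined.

Each duration: Oligocene = 10.87; Paleocene = 10; Guadalupian = 13.5; Eocene = 22.1.
Sum: 10.87 + 10 + 13.5 + 22.1 = 56.47 Myr.

56.47 million years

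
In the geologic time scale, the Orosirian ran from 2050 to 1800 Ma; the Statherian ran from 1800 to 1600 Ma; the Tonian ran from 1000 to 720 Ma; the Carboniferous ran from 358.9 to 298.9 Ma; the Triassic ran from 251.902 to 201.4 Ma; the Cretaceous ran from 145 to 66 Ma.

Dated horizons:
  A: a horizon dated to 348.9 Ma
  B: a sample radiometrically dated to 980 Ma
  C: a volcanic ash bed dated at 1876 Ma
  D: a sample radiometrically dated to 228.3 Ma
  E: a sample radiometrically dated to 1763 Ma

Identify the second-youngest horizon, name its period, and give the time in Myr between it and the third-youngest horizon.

A, in the Carboniferous; 631.1 million years to B

Smaller Ma means younger, so youngest first: D 228.3 < A 348.9 < B 980 < E 1763 < C 1876.
Counting 2 along gives A (348.9 Ma); the excerpt puts that inside the Carboniferous, 358.9–298.9 Ma.
Next in line is B (980 Ma), and 980 − 348.9 = 631.1 Myr.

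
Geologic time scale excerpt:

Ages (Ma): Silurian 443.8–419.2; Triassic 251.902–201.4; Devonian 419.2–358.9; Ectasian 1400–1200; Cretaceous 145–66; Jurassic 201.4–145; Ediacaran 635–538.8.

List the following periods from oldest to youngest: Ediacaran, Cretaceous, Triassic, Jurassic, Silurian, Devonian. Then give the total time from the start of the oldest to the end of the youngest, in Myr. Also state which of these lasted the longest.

Ediacaran, Silurian, Devonian, Triassic, Jurassic, Cretaceous; total span 569 Myr; longest is Ediacaran

Start ages (Ma): Ediacaran 635, Silurian 443.8, Devonian 419.2, Triassic 251.902, Jurassic 201.4, Cretaceous 145.
Ordered oldest to youngest: Ediacaran, Silurian, Devonian, Triassic, Jurassic, Cretaceous.
Span = 635 − 66 = 569 Myr.
Durations: Cretaceous 79, Triassic 50.502, Jurassic 56.4, Ediacaran 96.2, Devonian 60.3, Silurian 24.6 → longest is Ediacaran (96.2 Myr).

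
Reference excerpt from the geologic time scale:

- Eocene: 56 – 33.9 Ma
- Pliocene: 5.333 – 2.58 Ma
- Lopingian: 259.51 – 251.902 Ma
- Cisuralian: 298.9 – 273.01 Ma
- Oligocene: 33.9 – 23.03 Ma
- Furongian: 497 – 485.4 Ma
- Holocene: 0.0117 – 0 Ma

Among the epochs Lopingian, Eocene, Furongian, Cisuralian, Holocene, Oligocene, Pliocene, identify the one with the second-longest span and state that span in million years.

Start − end for each: Lopingian 259.51 − 251.902 = 7.608; Eocene 56 − 33.9 = 22.1; Furongian 497 − 485.4 = 11.6; Cisuralian 298.9 − 273.01 = 25.89; Holocene 0.0117 − 0 = 0.0117; Oligocene 33.9 − 23.03 = 10.87; Pliocene 5.333 − 2.58 = 2.753.
Ranking these from longest: Cisuralian > Eocene > Furongian > Oligocene > Lopingian > Pliocene > Holocene.
Position 2 in that ranking is Eocene, which lasted 22.1 Myr.

Eocene, 22.1 million years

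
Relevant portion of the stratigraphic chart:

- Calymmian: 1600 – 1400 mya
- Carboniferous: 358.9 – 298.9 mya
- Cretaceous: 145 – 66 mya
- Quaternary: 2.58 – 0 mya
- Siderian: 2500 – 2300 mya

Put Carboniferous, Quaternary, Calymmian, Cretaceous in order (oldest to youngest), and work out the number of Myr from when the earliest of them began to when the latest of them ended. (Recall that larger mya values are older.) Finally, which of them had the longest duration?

Start ages (Ma): Calymmian 1600, Carboniferous 358.9, Cretaceous 145, Quaternary 2.58.
Ordered oldest to youngest: Calymmian, Carboniferous, Cretaceous, Quaternary.
Span = 1600 − 0 = 1600 Myr.
Durations: Carboniferous 60, Quaternary 2.58, Calymmian 200, Cretaceous 79 → longest is Calymmian (200 Myr).

Calymmian → Carboniferous → Cretaceous → Quaternary; total span 1600 Myr; longest is Calymmian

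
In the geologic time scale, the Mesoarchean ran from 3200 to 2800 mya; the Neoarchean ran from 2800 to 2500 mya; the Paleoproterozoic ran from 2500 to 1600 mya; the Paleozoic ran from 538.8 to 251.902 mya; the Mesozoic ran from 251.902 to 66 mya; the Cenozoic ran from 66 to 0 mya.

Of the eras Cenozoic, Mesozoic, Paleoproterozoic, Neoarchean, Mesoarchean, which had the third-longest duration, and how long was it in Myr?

Neoarchean, 300 million years

Durations: Cenozoic 66; Mesozoic 185.902; Paleoproterozoic 900; Neoarchean 300; Mesoarchean 400 Myr.
Sorted longest-first: Paleoproterozoic (900), Mesoarchean (400), Neoarchean (300), Mesozoic (185.902), Cenozoic (66).
The third longest is Neoarchean at 300 Myr.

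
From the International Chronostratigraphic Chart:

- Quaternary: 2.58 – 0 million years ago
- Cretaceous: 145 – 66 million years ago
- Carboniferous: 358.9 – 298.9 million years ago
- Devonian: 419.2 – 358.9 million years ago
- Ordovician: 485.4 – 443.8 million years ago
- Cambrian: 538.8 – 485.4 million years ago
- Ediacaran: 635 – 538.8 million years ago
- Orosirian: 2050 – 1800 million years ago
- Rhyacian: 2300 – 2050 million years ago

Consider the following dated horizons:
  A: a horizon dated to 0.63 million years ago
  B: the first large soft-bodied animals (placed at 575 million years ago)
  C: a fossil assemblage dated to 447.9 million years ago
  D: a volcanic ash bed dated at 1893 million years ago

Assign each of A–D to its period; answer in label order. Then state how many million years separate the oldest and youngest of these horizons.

A: 0.63 Ma lies in 2.58–0 Ma, so Quaternary.
B: 575 Ma lies in 635–538.8 Ma, so Ediacaran.
C: 447.9 Ma lies in 485.4–443.8 Ma, so Ordovician.
D: 1893 Ma lies in 2050–1800 Ma, so Orosirian.
Oldest = 1893 Ma, youngest = 0.63 Ma → span 1892.37 Myr.

A — Quaternary; B — Ediacaran; C — Ordovician; D — Orosirian; span 1892.37 million years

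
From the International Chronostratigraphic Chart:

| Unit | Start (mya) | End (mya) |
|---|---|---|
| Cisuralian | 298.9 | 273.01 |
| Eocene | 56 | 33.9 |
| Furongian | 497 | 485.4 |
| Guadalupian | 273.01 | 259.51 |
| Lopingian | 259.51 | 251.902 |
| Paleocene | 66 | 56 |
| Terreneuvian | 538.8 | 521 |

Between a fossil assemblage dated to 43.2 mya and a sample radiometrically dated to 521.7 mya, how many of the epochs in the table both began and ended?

5

521.7 Ma sits inside the Terreneuvian (538.8–521) and 43.2 Ma inside the Eocene (56–33.9); neither of those is wholly between the two dates.
The listed epochs lying completely between them are Furongian, Cisuralian, Guadalupian, Lopingian, Paleocene — 5 in all.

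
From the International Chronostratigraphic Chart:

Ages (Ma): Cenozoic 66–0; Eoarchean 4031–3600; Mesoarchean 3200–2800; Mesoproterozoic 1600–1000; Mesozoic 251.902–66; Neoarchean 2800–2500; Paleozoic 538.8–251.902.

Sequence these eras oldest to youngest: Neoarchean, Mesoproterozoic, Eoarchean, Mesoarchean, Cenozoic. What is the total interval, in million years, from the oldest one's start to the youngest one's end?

Eoarchean, Mesoarchean, Neoarchean, Mesoproterozoic, Cenozoic; total span 4031 Myr

From the excerpt: Neoarchean 2800–2500; Mesoproterozoic 1600–1000; Eoarchean 4031–3600; Mesoarchean 3200–2800; Cenozoic 66–0 (Ma).
Larger Ma is earlier, so the oldest is Eoarchean and the youngest is Cenozoic; oldest to youngest: Eoarchean, Mesoarchean, Neoarchean, Mesoproterozoic, Cenozoic.
Oldest start 4031 minus youngest end 0 gives 4031 Myr overall.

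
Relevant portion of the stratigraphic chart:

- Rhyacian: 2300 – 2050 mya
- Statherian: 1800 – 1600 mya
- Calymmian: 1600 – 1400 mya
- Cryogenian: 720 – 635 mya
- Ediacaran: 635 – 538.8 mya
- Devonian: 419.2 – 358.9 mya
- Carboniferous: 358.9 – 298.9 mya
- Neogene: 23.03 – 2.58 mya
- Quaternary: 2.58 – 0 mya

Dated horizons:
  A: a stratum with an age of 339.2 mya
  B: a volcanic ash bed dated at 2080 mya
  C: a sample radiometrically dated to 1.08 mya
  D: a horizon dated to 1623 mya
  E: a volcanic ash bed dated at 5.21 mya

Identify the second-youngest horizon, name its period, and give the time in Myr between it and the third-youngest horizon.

Smaller Ma means younger, so youngest first: C 1.08 < E 5.21 < A 339.2 < D 1623 < B 2080.
Counting 2 along gives E (5.21 Ma); the excerpt puts that inside the Neogene, 23.03–2.58 Ma.
Next in line is A (339.2 Ma), and 339.2 − 5.21 = 333.99 Myr.

E, in the Neogene; 333.99 million years to A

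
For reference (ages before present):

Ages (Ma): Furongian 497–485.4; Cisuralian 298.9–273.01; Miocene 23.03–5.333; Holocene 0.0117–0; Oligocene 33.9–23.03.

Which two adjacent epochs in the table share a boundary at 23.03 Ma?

Oligocene and Miocene

The Oligocene ends at 23.03 Ma and the Miocene begins at 23.03 Ma, so they share that boundary.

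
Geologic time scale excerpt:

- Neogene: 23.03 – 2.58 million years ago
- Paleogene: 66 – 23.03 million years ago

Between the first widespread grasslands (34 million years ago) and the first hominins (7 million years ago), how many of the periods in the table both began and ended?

The older date is 34 Ma and the younger is 7 Ma.
No period both begins after 34 Ma and ends before 7 Ma, so the count is 0.

0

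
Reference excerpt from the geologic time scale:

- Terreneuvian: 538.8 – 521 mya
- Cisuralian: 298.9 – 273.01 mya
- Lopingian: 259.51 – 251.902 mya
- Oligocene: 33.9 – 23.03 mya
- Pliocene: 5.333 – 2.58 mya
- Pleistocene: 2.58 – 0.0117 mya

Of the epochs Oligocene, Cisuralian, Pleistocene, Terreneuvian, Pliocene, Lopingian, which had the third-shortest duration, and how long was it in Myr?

Lopingian, 7.608 million years

Start − end for each: Oligocene 33.9 − 23.03 = 10.87; Cisuralian 298.9 − 273.01 = 25.89; Pleistocene 2.58 − 0.0117 = 2.5683; Terreneuvian 538.8 − 521 = 17.8; Pliocene 5.333 − 2.58 = 2.753; Lopingian 259.51 − 251.902 = 7.608.
Ranking these from shortest: Pleistocene < Pliocene < Lopingian < Oligocene < Terreneuvian < Cisuralian.
Position 3 in that ranking is Lopingian, which lasted 7.608 Myr.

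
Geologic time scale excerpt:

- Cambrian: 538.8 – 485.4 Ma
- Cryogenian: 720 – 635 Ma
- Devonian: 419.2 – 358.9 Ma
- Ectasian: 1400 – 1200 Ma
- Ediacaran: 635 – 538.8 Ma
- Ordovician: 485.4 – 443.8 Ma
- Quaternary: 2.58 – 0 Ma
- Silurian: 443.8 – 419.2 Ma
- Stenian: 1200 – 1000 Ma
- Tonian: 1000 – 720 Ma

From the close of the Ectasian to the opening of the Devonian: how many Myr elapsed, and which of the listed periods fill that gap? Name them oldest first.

The Ectasian closes at 1200 Ma and the Devonian opens at 419.2 Ma, so the interval is 1200 − 419.2 = 780.8 Myr.
A period fits inside if it starts at or after 1200 Ma and ends at or before 419.2 Ma; oldest first that gives Stenian, Tonian, Cryogenian, Ediacaran, Cambrian, Ordovician, Silurian.

780.8 million years; Stenian, Tonian, Cryogenian, Ediacaran, Cambrian, Ordovician, Silurian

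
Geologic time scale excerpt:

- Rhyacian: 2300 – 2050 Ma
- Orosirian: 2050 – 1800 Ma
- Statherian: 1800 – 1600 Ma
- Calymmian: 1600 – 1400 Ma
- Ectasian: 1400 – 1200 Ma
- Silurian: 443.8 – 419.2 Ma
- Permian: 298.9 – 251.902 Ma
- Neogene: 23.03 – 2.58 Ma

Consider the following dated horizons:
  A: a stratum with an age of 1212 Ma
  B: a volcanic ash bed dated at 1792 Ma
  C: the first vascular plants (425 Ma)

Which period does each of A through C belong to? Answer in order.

A: 1212 Ma lies in 1400–1200 Ma, so Ectasian.
B: 1792 Ma lies in 1800–1600 Ma, so Statherian.
C: 425 Ma lies in 443.8–419.2 Ma, so Silurian.

A — Ectasian; B — Statherian; C — Silurian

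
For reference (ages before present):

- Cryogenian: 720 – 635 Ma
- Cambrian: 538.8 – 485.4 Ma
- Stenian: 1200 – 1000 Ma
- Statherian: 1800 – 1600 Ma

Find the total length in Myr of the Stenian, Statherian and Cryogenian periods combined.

485 million years

Duration is start − end for each: (1200 − 1000) + (1800 − 1600) + (720 − 635).
That is 200 + 200 + 85, which totals 485 million years.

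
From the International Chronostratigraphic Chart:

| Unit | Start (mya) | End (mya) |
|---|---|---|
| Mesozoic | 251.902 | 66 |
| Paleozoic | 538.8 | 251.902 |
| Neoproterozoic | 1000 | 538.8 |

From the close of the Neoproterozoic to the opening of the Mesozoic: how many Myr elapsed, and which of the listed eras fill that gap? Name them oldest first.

286.898 million years; Paleozoic

The Neoproterozoic closes at 538.8 Ma and the Mesozoic opens at 251.902 Ma, so the interval is 538.8 − 251.902 = 286.898 Myr.
An era fits inside if it starts at or after 538.8 Ma and ends at or before 251.902 Ma; oldest first that gives Paleozoic.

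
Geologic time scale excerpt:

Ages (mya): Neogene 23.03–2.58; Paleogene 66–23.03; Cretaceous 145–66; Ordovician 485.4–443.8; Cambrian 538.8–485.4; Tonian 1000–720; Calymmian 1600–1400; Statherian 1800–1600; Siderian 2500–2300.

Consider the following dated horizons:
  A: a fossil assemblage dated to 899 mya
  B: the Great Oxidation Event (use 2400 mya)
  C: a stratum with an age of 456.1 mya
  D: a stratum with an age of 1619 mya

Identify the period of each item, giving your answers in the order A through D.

Match each age against the start–end ranges in the excerpt: A = 899 Ma → Tonian (1000–720); B = 2400 Ma → Siderian (2500–2300); C = 456.1 Ma → Ordovician (485.4–443.8); D = 1619 Ma → Statherian (1800–1600).

A — Tonian; B — Siderian; C — Ordovician; D — Statherian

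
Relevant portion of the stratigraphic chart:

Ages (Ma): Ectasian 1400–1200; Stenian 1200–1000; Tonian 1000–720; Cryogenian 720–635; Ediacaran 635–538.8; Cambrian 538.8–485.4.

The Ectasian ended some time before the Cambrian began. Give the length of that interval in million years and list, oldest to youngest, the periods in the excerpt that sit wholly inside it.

661.2 million years; Stenian, Tonian, Cryogenian, Ediacaran

End of Ectasian = 1200 Ma; start of Cambrian = 538.8 Ma.
Gap = 1200 − 538.8 = 661.2 Myr.
Periods wholly inside 1200–538.8 Ma: Stenian (1200–1000), Tonian (1000–720), Cryogenian (720–635), Ediacaran (635–538.8).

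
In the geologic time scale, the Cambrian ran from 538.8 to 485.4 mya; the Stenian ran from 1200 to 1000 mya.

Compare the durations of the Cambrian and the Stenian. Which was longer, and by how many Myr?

Cambrian: 538.8 − 485.4 = 53.4 Myr.
Stenian: 1200 − 1000 = 200 Myr.
Difference: 200 − 53.4 = 146.6 Myr, so the Stenian was longer.

Stenian, by 146.6 million years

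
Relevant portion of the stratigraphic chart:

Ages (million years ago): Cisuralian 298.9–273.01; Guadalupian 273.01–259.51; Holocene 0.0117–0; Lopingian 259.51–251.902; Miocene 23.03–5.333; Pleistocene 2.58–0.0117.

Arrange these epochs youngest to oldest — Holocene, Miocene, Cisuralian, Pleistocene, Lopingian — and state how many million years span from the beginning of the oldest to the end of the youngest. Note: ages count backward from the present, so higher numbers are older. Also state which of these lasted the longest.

Start ages (Ma): Cisuralian 298.9, Lopingian 259.51, Miocene 23.03, Pleistocene 2.58, Holocene 0.0117.
Ordered youngest to oldest: Holocene, Pleistocene, Miocene, Lopingian, Cisuralian.
Span = 298.9 − 0 = 298.9 Myr.
Durations: Cisuralian 25.89, Lopingian 7.608, Miocene 17.697, Holocene 0.0117, Pleistocene 2.5683 → longest is Cisuralian (25.89 Myr).

Holocene, Pleistocene, Miocene, Lopingian, Cisuralian; total span 298.9 Myr; longest is Cisuralian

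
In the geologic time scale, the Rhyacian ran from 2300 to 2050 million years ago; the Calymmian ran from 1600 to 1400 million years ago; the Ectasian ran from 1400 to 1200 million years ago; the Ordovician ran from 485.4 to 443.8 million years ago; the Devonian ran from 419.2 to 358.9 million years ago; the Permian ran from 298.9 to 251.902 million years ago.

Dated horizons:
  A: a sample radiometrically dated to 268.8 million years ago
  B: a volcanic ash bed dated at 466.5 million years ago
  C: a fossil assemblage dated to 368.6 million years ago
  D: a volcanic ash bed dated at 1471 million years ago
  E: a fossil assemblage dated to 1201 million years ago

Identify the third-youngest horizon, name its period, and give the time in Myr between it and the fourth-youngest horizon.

B, in the Ordovician; 734.5 million years to E

Smaller Ma means younger, so youngest first: A 268.8 < C 368.6 < B 466.5 < E 1201 < D 1471.
Counting 3 along gives B (466.5 Ma); the excerpt puts that inside the Ordovician, 485.4–443.8 Ma.
Next in line is E (1201 Ma), and 1201 − 466.5 = 734.5 Myr.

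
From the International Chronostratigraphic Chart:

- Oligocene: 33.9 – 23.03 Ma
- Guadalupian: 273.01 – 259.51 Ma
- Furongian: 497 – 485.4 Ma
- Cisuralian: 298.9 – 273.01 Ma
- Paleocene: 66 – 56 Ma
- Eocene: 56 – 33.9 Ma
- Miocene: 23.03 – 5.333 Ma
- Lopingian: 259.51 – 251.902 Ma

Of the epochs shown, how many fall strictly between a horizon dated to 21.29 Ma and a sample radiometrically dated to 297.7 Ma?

5

The older date is 297.7 Ma and the younger is 21.29 Ma.
Epochs with start < 297.7 and end > 21.29 Ma: Guadalupian (273.01–259.51), Lopingian (259.51–251.902), Paleocene (66–56), Eocene (56–33.9), Oligocene (33.9–23.03).
That is 5 complete epochs.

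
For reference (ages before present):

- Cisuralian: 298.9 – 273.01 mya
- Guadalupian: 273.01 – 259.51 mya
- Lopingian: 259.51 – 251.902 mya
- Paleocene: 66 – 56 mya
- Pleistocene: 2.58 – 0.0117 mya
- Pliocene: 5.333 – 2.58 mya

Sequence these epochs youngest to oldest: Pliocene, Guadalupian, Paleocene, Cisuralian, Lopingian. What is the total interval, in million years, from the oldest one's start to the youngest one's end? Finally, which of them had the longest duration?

From the excerpt: Pliocene 5.333–2.58; Guadalupian 273.01–259.51; Paleocene 66–56; Cisuralian 298.9–273.01; Lopingian 259.51–251.902 (Ma).
Larger Ma is earlier, so the oldest is Cisuralian and the youngest is Pliocene; youngest to oldest: Pliocene, Paleocene, Lopingian, Guadalupian, Cisuralian.
Oldest start 298.9 minus youngest end 2.58 gives 296.32 Myr overall.
Individual lengths (start − end): Cisuralian 25.89; Lopingian 7.608; Pliocene 2.753; Guadalupian 13.5; Paleocene 10. The largest is Cisuralian at 25.89 Myr.

Pliocene → Paleocene → Lopingian → Guadalupian → Cisuralian; total span 296.32 Myr; longest is Cisuralian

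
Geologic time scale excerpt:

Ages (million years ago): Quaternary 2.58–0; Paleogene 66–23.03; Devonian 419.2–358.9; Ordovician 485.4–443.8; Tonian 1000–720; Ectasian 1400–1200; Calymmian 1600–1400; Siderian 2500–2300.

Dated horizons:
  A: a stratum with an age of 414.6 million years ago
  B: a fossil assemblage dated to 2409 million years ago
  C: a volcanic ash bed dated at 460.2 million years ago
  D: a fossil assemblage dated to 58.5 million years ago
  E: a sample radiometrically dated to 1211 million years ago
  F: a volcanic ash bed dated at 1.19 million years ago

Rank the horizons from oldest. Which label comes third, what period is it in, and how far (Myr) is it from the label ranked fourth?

C, in the Ordovician; 45.6 million years to A

Larger Ma means older, so oldest first: B 2409 > E 1211 > C 460.2 > A 414.6 > D 58.5 > F 1.19.
Counting 3 along gives C (460.2 Ma); the excerpt puts that inside the Ordovician, 485.4–443.8 Ma.
Next in line is A (414.6 Ma), and 460.2 − 414.6 = 45.6 Myr.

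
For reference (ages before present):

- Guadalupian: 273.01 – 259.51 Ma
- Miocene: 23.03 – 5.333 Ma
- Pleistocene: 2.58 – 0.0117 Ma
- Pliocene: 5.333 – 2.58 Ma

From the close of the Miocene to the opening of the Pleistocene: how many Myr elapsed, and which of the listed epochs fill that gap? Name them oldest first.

2.753 million years; Pliocene

End of Miocene = 5.333 Ma; start of Pleistocene = 2.58 Ma.
Gap = 5.333 − 2.58 = 2.753 Myr.
Epochs wholly inside 5.333–2.58 Ma: Pliocene (5.333–2.58).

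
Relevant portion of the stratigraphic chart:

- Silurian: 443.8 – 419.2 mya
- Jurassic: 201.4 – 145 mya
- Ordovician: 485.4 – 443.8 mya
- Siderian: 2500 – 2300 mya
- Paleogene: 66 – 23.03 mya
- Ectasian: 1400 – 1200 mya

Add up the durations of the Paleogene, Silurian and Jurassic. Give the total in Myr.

123.97 million years

Each duration: Paleogene = 42.97; Silurian = 24.6; Jurassic = 56.4.
Sum: 42.97 + 24.6 + 56.4 = 123.97 Myr.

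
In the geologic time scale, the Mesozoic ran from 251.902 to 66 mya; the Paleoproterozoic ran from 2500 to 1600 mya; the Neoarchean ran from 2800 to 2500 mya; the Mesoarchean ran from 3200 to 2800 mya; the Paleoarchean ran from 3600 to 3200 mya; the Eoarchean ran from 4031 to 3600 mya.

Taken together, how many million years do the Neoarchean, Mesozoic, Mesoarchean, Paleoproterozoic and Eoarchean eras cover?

Duration is start − end for each: (2800 − 2500) + (251.902 − 66) + (3200 − 2800) + (2500 − 1600) + (4031 − 3600).
That is 300 + 185.902 + 400 + 900 + 431, which totals 2216.902 million years.

2216.902 million years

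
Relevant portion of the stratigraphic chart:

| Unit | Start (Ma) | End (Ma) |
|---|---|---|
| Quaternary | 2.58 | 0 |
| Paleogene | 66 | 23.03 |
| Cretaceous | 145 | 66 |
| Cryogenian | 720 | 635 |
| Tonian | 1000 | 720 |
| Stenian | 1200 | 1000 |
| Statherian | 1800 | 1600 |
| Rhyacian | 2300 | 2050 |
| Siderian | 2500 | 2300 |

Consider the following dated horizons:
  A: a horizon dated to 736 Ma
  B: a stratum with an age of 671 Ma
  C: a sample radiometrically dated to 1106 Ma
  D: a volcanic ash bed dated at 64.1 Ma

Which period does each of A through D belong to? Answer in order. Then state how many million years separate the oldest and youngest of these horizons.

Match each age against the start–end ranges in the excerpt: A = 736 Ma → Tonian (1000–720); B = 671 Ma → Cryogenian (720–635); C = 1106 Ma → Stenian (1200–1000); D = 64.1 Ma → Paleogene (66–23.03).
The largest age is 1106 Ma and the smallest is 64.1 Ma; their difference is 1041.9 Myr.

A — Tonian; B — Cryogenian; C — Stenian; D — Paleogene; span 1041.9 million years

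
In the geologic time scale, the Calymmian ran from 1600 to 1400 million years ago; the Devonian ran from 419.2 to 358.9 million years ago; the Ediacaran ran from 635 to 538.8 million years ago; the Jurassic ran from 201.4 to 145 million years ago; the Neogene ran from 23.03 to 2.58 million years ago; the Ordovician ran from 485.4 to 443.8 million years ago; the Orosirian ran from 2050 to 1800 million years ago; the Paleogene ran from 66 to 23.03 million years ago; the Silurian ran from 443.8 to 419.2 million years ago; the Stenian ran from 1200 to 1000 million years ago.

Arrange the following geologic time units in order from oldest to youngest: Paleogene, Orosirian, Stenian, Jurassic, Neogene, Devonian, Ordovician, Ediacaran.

Sorting by start age (descending Ma, since larger Ma = older): Orosirian began 2050, Stenian began 1200, Ediacaran began 635, Ordovician began 485.4, Devonian began 419.2, Jurassic began 201.4, Paleogene began 66, Neogene began 23.03.

Orosirian, Stenian, Ediacaran, Ordovician, Devonian, Jurassic, Paleogene, Neogene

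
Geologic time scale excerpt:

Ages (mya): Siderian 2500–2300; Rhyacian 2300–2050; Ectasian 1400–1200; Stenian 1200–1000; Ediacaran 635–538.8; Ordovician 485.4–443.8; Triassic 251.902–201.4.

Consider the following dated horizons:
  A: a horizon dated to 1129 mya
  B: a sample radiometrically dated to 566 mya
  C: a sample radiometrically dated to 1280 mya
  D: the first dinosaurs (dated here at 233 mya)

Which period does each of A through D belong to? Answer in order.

A — Stenian; B — Ediacaran; C — Ectasian; D — Triassic

Match each age against the start–end ranges in the excerpt: A = 1129 Ma → Stenian (1200–1000); B = 566 Ma → Ediacaran (635–538.8); C = 1280 Ma → Ectasian (1400–1200); D = 233 Ma → Triassic (251.902–201.4).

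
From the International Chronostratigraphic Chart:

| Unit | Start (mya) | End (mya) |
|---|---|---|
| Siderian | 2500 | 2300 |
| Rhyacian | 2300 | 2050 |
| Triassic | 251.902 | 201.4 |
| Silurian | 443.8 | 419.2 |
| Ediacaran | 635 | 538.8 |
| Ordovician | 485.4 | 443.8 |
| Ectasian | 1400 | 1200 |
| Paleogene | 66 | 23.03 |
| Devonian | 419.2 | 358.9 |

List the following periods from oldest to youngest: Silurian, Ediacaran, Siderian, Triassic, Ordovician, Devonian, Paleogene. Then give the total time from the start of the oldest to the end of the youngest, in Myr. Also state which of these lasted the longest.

Siderian → Ediacaran → Ordovician → Silurian → Devonian → Triassic → Paleogene; total span 2476.97 Myr; longest is Siderian

Start ages (Ma): Siderian 2500, Ediacaran 635, Ordovician 485.4, Silurian 443.8, Devonian 419.2, Triassic 251.902, Paleogene 66.
Ordered oldest to youngest: Siderian, Ediacaran, Ordovician, Silurian, Devonian, Triassic, Paleogene.
Span = 2500 − 23.03 = 2476.97 Myr.
Durations: Triassic 50.502, Paleogene 42.97, Devonian 60.3, Siderian 200, Ediacaran 96.2, Ordovician 41.6, Silurian 24.6 → longest is Siderian (200 Myr).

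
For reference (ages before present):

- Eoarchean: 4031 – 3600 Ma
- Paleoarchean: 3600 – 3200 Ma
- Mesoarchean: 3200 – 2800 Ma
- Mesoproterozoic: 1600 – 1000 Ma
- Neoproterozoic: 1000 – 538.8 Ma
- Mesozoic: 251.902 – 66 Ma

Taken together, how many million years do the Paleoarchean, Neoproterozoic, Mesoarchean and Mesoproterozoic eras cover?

1861.2 million years

Each duration: Paleoarchean = 400; Neoproterozoic = 461.2; Mesoarchean = 400; Mesoproterozoic = 600.
Sum: 400 + 461.2 + 400 + 600 = 1861.2 Myr.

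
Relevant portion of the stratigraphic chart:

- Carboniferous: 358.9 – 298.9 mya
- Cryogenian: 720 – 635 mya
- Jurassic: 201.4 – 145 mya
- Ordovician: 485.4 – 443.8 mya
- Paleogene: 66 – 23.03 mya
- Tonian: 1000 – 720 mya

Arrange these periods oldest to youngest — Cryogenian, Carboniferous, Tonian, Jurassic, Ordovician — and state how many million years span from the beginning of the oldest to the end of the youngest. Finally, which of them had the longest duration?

Tonian, Cryogenian, Ordovician, Carboniferous, Jurassic; total span 855 Myr; longest is Tonian

From the excerpt: Cryogenian 720–635; Carboniferous 358.9–298.9; Tonian 1000–720; Jurassic 201.4–145; Ordovician 485.4–443.8 (Ma).
Larger Ma is earlier, so the oldest is Tonian and the youngest is Jurassic; oldest to youngest: Tonian, Cryogenian, Ordovician, Carboniferous, Jurassic.
Oldest start 1000 minus youngest end 145 gives 855 Myr overall.
Individual lengths (start − end): Jurassic 56.4; Carboniferous 60; Ordovician 41.6; Tonian 280; Cryogenian 85. The largest is Tonian at 280 Myr.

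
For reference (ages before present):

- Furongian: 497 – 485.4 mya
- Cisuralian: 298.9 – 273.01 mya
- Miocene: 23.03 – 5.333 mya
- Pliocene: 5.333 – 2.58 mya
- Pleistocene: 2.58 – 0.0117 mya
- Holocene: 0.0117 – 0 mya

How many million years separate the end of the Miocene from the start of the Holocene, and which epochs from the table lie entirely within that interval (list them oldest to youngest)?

End of Miocene = 5.333 Ma; start of Holocene = 0.0117 Ma.
Gap = 5.333 − 0.0117 = 5.3213 Myr.
Epochs wholly inside 5.333–0.0117 Ma: Pliocene (5.333–2.58), Pleistocene (2.58–0.0117).

5.3213 million years; Pliocene, Pleistocene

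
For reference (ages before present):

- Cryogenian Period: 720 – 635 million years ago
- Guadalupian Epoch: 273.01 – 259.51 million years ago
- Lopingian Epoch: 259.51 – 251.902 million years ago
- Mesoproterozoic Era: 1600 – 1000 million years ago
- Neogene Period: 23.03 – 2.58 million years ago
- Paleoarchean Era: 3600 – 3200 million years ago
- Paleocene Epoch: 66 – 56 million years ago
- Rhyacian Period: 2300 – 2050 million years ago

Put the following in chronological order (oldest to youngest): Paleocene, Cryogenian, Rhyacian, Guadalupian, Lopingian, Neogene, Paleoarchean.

Paleoarchean, Rhyacian, Cryogenian, Guadalupian, Lopingian, Paleocene, Neogene

Read off each span (Ma): Paleocene 66–56; Cryogenian 720–635; Rhyacian 2300–2050; Guadalupian 273.01–259.51; Lopingian 259.51–251.902; Neogene 23.03–2.58; Paleoarchean 3600–3200.
Larger Ma is older, so oldest→youngest is Paleoarchean, Rhyacian, Cryogenian, Guadalupian, Lopingian, Paleocene, Neogene.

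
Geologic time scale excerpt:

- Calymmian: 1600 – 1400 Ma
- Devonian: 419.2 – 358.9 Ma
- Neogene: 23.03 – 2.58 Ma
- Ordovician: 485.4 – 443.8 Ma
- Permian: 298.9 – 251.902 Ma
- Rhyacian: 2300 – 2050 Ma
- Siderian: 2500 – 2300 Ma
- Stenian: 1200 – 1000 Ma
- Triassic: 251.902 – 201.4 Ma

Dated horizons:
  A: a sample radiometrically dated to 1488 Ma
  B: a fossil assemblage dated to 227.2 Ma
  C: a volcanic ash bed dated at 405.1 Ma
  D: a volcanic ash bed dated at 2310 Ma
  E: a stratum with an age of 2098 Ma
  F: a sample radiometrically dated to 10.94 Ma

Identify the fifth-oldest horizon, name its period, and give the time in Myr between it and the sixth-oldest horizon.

B, in the Triassic; 216.26 million years to F

Sorted oldest-first by Ma: D (2310), E (2098), A (1488), C (405.1), B (227.2), F (10.94).
The fifth oldest is B at 227.2 Ma, which lies in 251.902–201.4 Ma: the Triassic.
The sixth oldest is F at 10.94 Ma; separation = |227.2 − 10.94| = 216.26 Myr.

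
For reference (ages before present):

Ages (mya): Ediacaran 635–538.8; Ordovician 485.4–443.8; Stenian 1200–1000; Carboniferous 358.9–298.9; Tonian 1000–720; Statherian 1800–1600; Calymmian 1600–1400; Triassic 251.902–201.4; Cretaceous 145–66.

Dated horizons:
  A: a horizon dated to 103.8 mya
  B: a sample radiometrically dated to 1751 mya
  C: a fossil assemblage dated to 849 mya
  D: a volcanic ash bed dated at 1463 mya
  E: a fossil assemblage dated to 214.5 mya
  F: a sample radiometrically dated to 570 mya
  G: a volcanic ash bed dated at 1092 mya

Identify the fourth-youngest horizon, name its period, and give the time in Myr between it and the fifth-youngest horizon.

C, in the Tonian; 243 million years to G

Smaller Ma means younger, so youngest first: A 103.8 < E 214.5 < F 570 < C 849 < G 1092 < D 1463 < B 1751.
Counting 4 along gives C (849 Ma); the excerpt puts that inside the Tonian, 1000–720 Ma.
Next in line is G (1092 Ma), and 1092 − 849 = 243 Myr.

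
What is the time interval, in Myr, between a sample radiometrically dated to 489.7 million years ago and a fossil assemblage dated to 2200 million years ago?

2200 − 489.7 = 1710.3 million years.

1710.3 million years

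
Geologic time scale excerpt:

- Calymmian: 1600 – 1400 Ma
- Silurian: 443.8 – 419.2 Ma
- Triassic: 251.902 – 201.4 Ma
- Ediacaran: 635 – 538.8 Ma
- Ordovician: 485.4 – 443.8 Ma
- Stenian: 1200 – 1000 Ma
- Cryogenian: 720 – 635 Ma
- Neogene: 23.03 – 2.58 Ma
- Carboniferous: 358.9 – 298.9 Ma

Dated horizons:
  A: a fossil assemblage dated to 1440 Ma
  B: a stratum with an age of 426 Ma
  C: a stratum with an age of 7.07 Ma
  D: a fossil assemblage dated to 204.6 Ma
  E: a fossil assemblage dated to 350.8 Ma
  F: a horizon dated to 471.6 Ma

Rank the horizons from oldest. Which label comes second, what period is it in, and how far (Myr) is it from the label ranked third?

Larger Ma means older, so oldest first: A 1440 > F 471.6 > B 426 > E 350.8 > D 204.6 > C 7.07.
Counting 2 along gives F (471.6 Ma); the excerpt puts that inside the Ordovician, 485.4–443.8 Ma.
Next in line is B (426 Ma), and 471.6 − 426 = 45.6 Myr.

F, in the Ordovician; 45.6 million years to B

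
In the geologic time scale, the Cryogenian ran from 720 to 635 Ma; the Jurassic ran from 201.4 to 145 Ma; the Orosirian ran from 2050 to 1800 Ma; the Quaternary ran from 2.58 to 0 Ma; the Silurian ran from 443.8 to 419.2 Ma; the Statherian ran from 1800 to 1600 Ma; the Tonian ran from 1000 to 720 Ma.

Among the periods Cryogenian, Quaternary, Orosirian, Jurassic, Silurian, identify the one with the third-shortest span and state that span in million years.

Start − end for each: Cryogenian 720 − 635 = 85; Quaternary 2.58 − 0 = 2.58; Orosirian 2050 − 1800 = 250; Jurassic 201.4 − 145 = 56.4; Silurian 443.8 − 419.2 = 24.6.
Ranking these from shortest: Quaternary < Silurian < Jurassic < Cryogenian < Orosirian.
Position 3 in that ranking is Jurassic, which lasted 56.4 Myr.

Jurassic, 56.4 million years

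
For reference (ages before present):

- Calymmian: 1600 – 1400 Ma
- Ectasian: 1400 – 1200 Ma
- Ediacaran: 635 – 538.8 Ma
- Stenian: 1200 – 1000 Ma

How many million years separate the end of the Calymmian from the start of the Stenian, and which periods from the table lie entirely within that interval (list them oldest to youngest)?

200 million years; Ectasian

End of Calymmian = 1400 Ma; start of Stenian = 1200 Ma.
Gap = 1400 − 1200 = 200 Myr.
Periods wholly inside 1400–1200 Ma: Ectasian (1400–1200).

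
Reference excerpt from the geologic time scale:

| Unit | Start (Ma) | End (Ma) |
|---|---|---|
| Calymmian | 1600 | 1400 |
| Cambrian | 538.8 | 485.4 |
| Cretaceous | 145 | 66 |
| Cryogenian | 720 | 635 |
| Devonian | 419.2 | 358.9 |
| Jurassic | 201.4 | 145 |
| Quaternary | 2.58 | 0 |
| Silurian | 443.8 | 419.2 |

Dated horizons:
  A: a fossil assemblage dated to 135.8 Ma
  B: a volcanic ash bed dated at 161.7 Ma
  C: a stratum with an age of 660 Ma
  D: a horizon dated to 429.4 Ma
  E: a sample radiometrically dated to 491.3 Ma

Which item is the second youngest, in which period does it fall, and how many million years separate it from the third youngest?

Smaller Ma means younger, so youngest first: A 135.8 < B 161.7 < D 429.4 < E 491.3 < C 660.
Counting 2 along gives B (161.7 Ma); the excerpt puts that inside the Jurassic, 201.4–145 Ma.
Next in line is D (429.4 Ma), and 429.4 − 161.7 = 267.7 Myr.

B, in the Jurassic; 267.7 million years to D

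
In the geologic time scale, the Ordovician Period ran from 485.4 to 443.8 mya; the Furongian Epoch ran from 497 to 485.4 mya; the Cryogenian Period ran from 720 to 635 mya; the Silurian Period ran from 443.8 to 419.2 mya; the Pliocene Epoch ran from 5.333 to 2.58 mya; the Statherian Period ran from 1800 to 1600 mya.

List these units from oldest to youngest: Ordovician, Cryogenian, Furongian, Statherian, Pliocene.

Statherian, then Cryogenian, then Furongian, then Ordovician, then Pliocene

Read off each span (Ma): Ordovician 485.4–443.8; Cryogenian 720–635; Furongian 497–485.4; Statherian 1800–1600; Pliocene 5.333–2.58.
Larger Ma is older, so oldest→youngest is Statherian, Cryogenian, Furongian, Ordovician, Pliocene.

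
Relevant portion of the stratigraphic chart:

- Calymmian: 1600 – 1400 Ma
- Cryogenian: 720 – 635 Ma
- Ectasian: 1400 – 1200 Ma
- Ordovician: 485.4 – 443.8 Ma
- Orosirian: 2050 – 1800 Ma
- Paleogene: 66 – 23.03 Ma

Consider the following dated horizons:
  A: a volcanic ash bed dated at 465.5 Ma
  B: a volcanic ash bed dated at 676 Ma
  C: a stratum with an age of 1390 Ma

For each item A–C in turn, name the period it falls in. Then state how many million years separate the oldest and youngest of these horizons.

A — Ordovician; B — Cryogenian; C — Ectasian; span 924.5 million years

A: 465.5 Ma lies in 485.4–443.8 Ma, so Ordovician.
B: 676 Ma lies in 720–635 Ma, so Cryogenian.
C: 1390 Ma lies in 1400–1200 Ma, so Ectasian.
Oldest = 1390 Ma, youngest = 465.5 Ma → span 924.5 Myr.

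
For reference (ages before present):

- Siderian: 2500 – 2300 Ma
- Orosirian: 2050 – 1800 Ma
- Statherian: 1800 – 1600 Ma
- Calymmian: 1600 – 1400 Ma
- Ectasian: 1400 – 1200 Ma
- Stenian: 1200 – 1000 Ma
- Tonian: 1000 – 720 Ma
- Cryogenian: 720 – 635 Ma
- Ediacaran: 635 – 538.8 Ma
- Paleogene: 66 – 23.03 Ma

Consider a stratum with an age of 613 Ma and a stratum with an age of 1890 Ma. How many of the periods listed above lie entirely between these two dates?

1890 Ma sits inside the Orosirian (2050–1800) and 613 Ma inside the Ediacaran (635–538.8); neither of those is wholly between the two dates.
The listed periods lying completely between them are Statherian, Calymmian, Ectasian, Stenian, Tonian, Cryogenian — 6 in all.

6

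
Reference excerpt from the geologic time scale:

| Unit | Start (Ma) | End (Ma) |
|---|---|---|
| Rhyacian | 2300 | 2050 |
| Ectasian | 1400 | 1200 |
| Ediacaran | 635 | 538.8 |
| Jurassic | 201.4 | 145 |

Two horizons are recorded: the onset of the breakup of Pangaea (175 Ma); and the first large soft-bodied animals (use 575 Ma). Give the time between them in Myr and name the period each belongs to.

Elapsed time: 575 − 175 = 400 Myr.
175 Ma lies within 201.4–145 Ma: Jurassic.
575 Ma lies within 635–538.8 Ma: Ediacaran.

400 million years apart; the first in the Jurassic, the second in the Ediacaran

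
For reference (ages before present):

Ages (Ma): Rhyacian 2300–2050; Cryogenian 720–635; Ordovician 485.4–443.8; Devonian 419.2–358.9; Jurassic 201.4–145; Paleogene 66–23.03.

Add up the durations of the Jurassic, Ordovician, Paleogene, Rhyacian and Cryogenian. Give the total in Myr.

Each duration: Jurassic = 56.4; Ordovician = 41.6; Paleogene = 42.97; Rhyacian = 250; Cryogenian = 85.
Sum: 56.4 + 41.6 + 42.97 + 250 + 85 = 475.97 Myr.

475.97 million years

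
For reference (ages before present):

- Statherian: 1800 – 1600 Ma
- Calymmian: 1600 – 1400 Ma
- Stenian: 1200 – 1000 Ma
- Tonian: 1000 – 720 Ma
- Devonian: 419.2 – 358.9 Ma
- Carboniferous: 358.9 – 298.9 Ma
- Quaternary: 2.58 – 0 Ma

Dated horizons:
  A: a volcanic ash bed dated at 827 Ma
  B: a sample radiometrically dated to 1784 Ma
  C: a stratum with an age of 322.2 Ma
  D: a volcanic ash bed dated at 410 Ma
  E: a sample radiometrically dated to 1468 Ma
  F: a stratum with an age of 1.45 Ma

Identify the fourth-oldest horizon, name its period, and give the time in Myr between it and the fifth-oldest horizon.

Sorted oldest-first by Ma: B (1784), E (1468), A (827), D (410), C (322.2), F (1.45).
The fourth oldest is D at 410 Ma, which lies in 419.2–358.9 Ma: the Devonian.
The fifth oldest is C at 322.2 Ma; separation = |410 − 322.2| = 87.8 Myr.

D, in the Devonian; 87.8 million years to C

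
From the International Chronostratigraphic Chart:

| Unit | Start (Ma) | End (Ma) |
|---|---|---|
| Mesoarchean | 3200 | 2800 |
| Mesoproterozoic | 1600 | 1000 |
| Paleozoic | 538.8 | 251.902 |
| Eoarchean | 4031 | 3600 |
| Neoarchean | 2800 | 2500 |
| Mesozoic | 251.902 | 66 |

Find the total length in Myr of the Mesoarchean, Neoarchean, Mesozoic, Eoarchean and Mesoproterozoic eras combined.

1916.902 million years

Duration is start − end for each: (3200 − 2800) + (2800 − 2500) + (251.902 − 66) + (4031 − 3600) + (1600 − 1000).
That is 400 + 300 + 185.902 + 431 + 600, which totals 1916.902 million years.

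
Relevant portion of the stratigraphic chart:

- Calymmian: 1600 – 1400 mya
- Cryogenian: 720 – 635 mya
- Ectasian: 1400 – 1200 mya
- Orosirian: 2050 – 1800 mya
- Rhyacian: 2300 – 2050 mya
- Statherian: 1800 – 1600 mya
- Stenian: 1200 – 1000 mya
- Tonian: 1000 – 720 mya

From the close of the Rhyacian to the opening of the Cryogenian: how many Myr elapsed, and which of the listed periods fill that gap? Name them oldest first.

1330 million years; Orosirian, Statherian, Calymmian, Ectasian, Stenian, Tonian

End of Rhyacian = 2050 Ma; start of Cryogenian = 720 Ma.
Gap = 2050 − 720 = 1330 Myr.
Periods wholly inside 2050–720 Ma: Orosirian (2050–1800), Statherian (1800–1600), Calymmian (1600–1400), Ectasian (1400–1200), Stenian (1200–1000), Tonian (1000–720).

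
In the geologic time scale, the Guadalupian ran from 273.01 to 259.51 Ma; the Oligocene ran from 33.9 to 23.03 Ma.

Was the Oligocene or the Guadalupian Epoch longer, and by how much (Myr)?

Guadalupian, by 2.63 million years

Oligocene: 33.9 − 23.03 = 10.87 Myr.
Guadalupian: 273.01 − 259.51 = 13.5 Myr.
Difference: 13.5 − 10.87 = 2.63 Myr, so the Guadalupian was longer.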